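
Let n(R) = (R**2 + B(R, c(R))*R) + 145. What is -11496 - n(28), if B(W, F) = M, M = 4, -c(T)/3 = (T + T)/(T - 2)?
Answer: -12537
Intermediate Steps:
c(T) = -6*T/(-2 + T) (c(T) = -3*(T + T)/(T - 2) = -3*2*T/(-2 + T) = -6*T/(-2 + T))
B(W, F) = 4
n(R) = 145 + R**2 + 4*R (n(R) = (R**2 + 4*R) + 145 = 145 + R**2 + 4*R)
-11496 - n(28) = -11496 - (145 + 28**2 + 4*28) = -11496 - (145 + 784 + 112) = -11496 - 1*1041 = -11496 - 1041 = -12537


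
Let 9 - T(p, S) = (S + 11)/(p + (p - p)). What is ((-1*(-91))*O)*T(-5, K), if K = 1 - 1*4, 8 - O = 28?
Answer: -19292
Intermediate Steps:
O = -20 (O = 8 - 1*28 = 8 - 28 = -20)
K = -3 (K = 1 - 4 = -3)
T(p, S) = 9 - (11 + S)/p (T(p, S) = 9 - (S + 11)/(p + (p - p)) = 9 - (11 + S)/(p + 0) = 9 - (11 + S)/p)
((-1*(-91))*O)*T(-5, K) = (-1*(-91)*(-20))*((-11 - 1*(-3) + 9*(-5))/(-5)) = (91*(-20))*(-(-11 + 3 - 45)/5) = -(-364)*(-53) = -1820*53/5 = -19292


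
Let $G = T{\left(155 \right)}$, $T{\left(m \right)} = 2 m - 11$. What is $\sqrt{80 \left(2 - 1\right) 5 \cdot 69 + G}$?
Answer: $\sqrt{27899} \approx 167.03$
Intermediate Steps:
$T{\left(m \right)} = -11 + 2 m$
$G = 299$ ($G = -11 + 2 \cdot 155 = -11 + 310 = 299$)
$\sqrt{80 \left(2 - 1\right) 5 \cdot 69 + G} = \sqrt{80 \left(2 - 1\right) 5 \cdot 69 + 299} = \sqrt{80 \cdot 1 \cdot 5 \cdot 69 + 299} = \sqrt{80 \cdot 5 \cdot 69 + 299} = \sqrt{400 \cdot 69 + 299} = \sqrt{27600 + 299} = \sqrt{27899}$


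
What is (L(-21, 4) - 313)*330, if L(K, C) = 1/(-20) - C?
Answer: -209253/2 ≈ -1.0463e+5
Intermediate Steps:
L(K, C) = -1/20 - C
(L(-21, 4) - 313)*330 = ((-1/20 - 1*4) - 313)*330 = ((-1/20 - 4) - 313)*330 = (-81/20 - 313)*330 = -6341/20*330 = -209253/2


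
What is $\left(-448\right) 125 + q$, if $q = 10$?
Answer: $-55990$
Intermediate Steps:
$\left(-448\right) 125 + q = \left(-448\right) 125 + 10 = -56000 + 10 = -55990$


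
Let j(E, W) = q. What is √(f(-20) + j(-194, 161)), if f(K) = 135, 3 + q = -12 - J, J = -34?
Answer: √154 ≈ 12.410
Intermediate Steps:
q = 19 (q = -3 + (-12 - 1*(-34)) = -3 + (-12 + 34) = -3 + 22 = 19)
j(E, W) = 19
√(f(-20) + j(-194, 161)) = √(135 + 19) = √154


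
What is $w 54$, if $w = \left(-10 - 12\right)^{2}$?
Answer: $26136$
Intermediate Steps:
$w = 484$ ($w = \left(-22\right)^{2} = 484$)
$w 54 = 484 \cdot 54 = 26136$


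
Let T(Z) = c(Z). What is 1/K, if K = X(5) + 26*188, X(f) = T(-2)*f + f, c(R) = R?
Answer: 1/4883 ≈ 0.00020479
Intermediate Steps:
T(Z) = Z
X(f) = -f (X(f) = -2*f + f = -f)
K = 4883 (K = -1*5 + 26*188 = -5 + 4888 = 4883)
1/K = 1/4883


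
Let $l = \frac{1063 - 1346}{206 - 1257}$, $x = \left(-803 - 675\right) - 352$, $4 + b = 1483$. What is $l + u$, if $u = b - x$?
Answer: $\frac{3478042}{1051} \approx 3309.3$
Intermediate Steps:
$b = 1479$ ($b = -4 + 1483 = 1479$)
$x = -1830$ ($x = -1478 - 352 = -1830$)
$u = 3309$ ($u = 1479 - -1830 = 1479 + 1830 = 3309$)
$l = \frac{283}{1051}$ ($l = - \frac{283}{-1051} = \left(-283\right) \left(- \frac{1}{1051}\right) = \frac{283}{1051} \approx 0.26927$)
$l + u = \frac{283}{1051} + 3309 = \frac{3478042}{1051}$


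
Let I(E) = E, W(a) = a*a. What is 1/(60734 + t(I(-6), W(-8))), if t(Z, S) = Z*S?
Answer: 1/60350 ≈ 1.6570e-5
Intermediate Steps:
W(a) = a²
t(Z, S) = S*Z
1/(60734 + t(I(-6), W(-8))) = 1/(60734 + (-8)²*(-6)) = 1/(60734 + 64*(-6)) = 1/(60734 - 384) = 1/60350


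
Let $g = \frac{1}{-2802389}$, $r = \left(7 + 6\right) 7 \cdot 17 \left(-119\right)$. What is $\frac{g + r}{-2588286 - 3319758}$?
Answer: $\frac{85983366363}{2759439586186} \approx 0.03116$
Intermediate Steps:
$r = -184093$ ($r = 13 \cdot 7 \cdot 17 \left(-119\right) = 91 \cdot 17 \left(-119\right) = 1547 \left(-119\right) = -184093$)
$g = - \frac{1}{2802389} \approx -3.5684 \cdot 10^{-7}$
$\frac{g + r}{-2588286 - 3319758} = \frac{- \frac{1}{2802389} - 184093}{-2588286 - 3319758} = - \frac{515900198178}{2802389 \left(-5908044\right)} = \left(- \frac{515900198178}{2802389}\right) \left(- \frac{1}{5908044}\right) = \frac{85983366363}{2759439586186}$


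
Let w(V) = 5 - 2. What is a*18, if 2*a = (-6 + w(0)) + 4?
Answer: 9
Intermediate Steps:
w(V) = 3
a = ½ (a = ((-6 + 3) + 4)/2 = (-3 + 4)/2 = (½)*1 = ½ ≈ 0.50000)
a*18 = (½)*18 = 9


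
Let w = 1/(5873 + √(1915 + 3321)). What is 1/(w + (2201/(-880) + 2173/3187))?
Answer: -493455667964362678960/897661796929053726117 + 15731113587200*√1309/897661796929053726117 ≈ -0.54971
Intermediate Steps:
w = 1/(5873 + 2*√1309) (w = 1/(5873 + √5236) = 1/(5873 + 2*√1309) ≈ 0.00016820)
1/(w + (2201/(-880) + 2173/3187)) = 1/((839/4926699 - 2*√1309/34486893) + (2201/(-880) + 2173/3187)) = 1/((839/4926699 - 2*√1309/34486893) + (2201*(-1/880) + 2173*(1/3187))) = 1/((839/4926699 - 2*√1309/34486893) + (-2201/880 + 2173/3187)) = 1/((839/4926699 - 2*√1309/34486893) - 5102347/2804560) = 1/(-25135374836713/13817222947440 - 2*√1309/34486893)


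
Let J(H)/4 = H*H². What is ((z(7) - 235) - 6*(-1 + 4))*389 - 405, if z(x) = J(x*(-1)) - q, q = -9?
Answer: -629029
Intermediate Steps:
J(H) = 4*H³ (J(H) = 4*(H*H²) = 4*H³)
z(x) = 9 - 4*x³ (z(x) = 4*(x*(-1))³ - 1*(-9) = 4*(-x)³ + 9 = 4*(-x³) + 9 = -4*x³ + 9 = 9 - 4*x³)
((z(7) - 235) - 6*(-1 + 4))*389 - 405 = (((9 - 4*7³) - 235) - 6*(-1 + 4))*389 - 405 = (((9 - 4*343) - 235) - 6*3)*389 - 405 = (((9 - 1372) - 235) - 18)*389 - 405 = ((-1363 - 235) - 18)*389 - 405 = (-1598 - 18)*389 - 405 = -1616*389 - 405 = -628624 - 405 = -629029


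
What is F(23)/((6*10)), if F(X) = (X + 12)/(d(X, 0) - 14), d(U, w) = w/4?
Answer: -1/24 ≈ -0.041667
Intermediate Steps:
d(U, w) = w/4 (d(U, w) = w*(¼) = w/4)
F(X) = -6/7 - X/14 (F(X) = (X + 12)/((¼)*0 - 14) = (12 + X)/(0 - 14) = (12 + X)/(-14) = (12 + X)*(-1/14) = -6/7 - X/14)
F(23)/((6*10)) = (-6/7 - 1/14*23)/((6*10)) = (-6/7 - 23/14)/60 = -5/2*1/60 = -1/24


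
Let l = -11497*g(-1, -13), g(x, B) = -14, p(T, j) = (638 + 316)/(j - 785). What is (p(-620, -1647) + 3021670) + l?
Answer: 3870075171/1216 ≈ 3.1826e+6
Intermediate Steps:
p(T, j) = 954/(-785 + j)
l = 160958 (l = -11497*(-14) = 160958)
(p(-620, -1647) + 3021670) + l = (954/(-785 - 1647) + 3021670) + 160958 = (954/(-2432) + 3021670) + 160958 = (954*(-1/2432) + 3021670) + 160958 = (-477/1216 + 3021670) + 160958 = 3674350243/1216 + 160958 = 3870075171/1216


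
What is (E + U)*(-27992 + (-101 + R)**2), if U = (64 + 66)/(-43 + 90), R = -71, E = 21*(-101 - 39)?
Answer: -219775600/47 ≈ -4.6761e+6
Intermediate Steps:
E = -2940 (E = 21*(-140) = -2940)
U = 130/47 ≈ 2.7660
(E + U)*(-27992 + (-101 + R)**2) = (-2940 + 130/47)*(-27992 + (-101 - 71)**2) = -138050*(-27992 + (-172)**2)/47 = -138050*(-27992 + 29584)/47 = -138050/47*1592 = -219775600/47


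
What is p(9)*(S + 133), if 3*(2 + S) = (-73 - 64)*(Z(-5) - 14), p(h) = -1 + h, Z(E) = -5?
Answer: 23968/3 ≈ 7989.3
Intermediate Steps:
S = 2597/3 (S = -2 + ((-73 - 64)*(-5 - 14))/3 = -2 + (-137*(-19))/3 = -2 + (1/3)*2603 = -2 + 2603/3 = 2597/3 ≈ 865.67)
p(9)*(S + 133) = (-1 + 9)*(2597/3 + 133) = 8*(2996/3) = 23968/3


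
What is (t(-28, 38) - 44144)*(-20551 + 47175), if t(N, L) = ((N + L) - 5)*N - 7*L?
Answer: -1186099200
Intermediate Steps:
t(N, L) = -7*L + N*(-5 + L + N) (t(N, L) = ((L + N) - 5)*N - 7*L = (-5 + L + N)*N - 7*L = N*(-5 + L + N) - 7*L = -7*L + N*(-5 + L + N))
(t(-28, 38) - 44144)*(-20551 + 47175) = (((-28)**2 - 7*38 - 5*(-28) + 38*(-28)) - 44144)*(-20551 + 47175) = ((784 - 266 + 140 - 1064) - 44144)*26624 = (-406 - 44144)*26624 = -44550*26624 = -1186099200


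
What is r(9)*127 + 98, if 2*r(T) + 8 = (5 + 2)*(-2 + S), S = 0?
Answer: -1299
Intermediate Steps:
r(T) = -11 (r(T) = -4 + ((5 + 2)*(-2 + 0))/2 = -4 + (7*(-2))/2 = -4 + (½)*(-14) = -4 - 7 = -11)
r(9)*127 + 98 = -11*127 + 98 = -1397 + 98 = -1299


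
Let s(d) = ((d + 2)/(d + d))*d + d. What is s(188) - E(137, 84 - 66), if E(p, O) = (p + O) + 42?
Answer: 86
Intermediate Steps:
E(p, O) = 42 + O + p (E(p, O) = (O + p) + 42 = 42 + O + p)
s(d) = 1 + 3*d/2 (s(d) = ((2 + d)/((2*d)))*d + d = ((2 + d)*(1/(2*d)))*d + d = ((2 + d)/(2*d))*d + d = (1 + d/2) + d = 1 + 3*d/2)
s(188) - E(137, 84 - 66) = (1 + (3/2)*188) - (42 + (84 - 66) + 137) = (1 + 282) - (42 + 18 + 137) = 283 - 1*197 = 283 - 197 = 86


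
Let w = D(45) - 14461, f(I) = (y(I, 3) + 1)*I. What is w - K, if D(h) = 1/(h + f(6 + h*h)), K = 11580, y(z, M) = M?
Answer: -212728928/8169 ≈ -26041.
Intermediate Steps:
f(I) = 4*I (f(I) = (3 + 1)*I = 4*I)
D(h) = 1/(24 + h + 4*h²) (D(h) = 1/(h + 4*(6 + h*h)) = 1/(h + 4*(6 + h²)) = 1/(h + (24 + 4*h²)) = 1/(24 + h + 4*h²))
w = -118131908/8169 (w = 1/(24 + 45 + 4*45²) - 14461 = 1/(24 + 45 + 4*2025) - 14461 = 1/(24 + 45 + 8100) - 14461 = 1/8169 - 14461 = -118131908/8169 ≈ -14461.)
w - K = -118131908/8169 - 1*11580 = -118131908/8169 - 11580 = -212728928/8169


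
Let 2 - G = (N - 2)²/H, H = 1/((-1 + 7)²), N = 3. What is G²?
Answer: 1156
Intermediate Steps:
H = 1/36 (H = 1/(6²) = 1/36 ≈ 0.027778)
G = -34 (G = 2 - (3 - 2)²/1/36 = 2 - 1²*36 = 2 - 36 = -34)
G² = (-34)² = 1156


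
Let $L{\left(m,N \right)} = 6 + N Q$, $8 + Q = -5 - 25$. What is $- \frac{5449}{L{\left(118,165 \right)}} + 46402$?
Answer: $\frac{290667577}{6264} \approx 46403.0$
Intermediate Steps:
$Q = -38$ ($Q = -8 - 30 = -38$)
$L{\left(m,N \right)} = 6 - 38 N$ ($L{\left(m,N \right)} = 6 + N \left(-38\right) = 6 - 38 N$)
$- \frac{5449}{L{\left(118,165 \right)}} + 46402 = - \frac{5449}{6 - 6270} + 46402 = - \frac{5449}{-6264} + 46402 = \left(-5449\right) \left(- \frac{1}{6264}\right) + 46402 = \frac{5449}{6264} + 46402 = \frac{290667577}{6264}$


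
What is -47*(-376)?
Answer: 17672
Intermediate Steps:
-47*(-376) = -1*(-17672) = 17672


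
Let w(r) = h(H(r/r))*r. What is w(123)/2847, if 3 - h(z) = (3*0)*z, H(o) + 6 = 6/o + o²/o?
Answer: 123/949 ≈ 0.12961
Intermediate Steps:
H(o) = -6 + o + 6/o (H(o) = -6 + (6/o + o²/o) = -6 + (6/o + o) = -6 + (o + 6/o) = -6 + o + 6/o)
h(z) = 3 (h(z) = 3 - 3*0*z = 3 - 0*z = 3 - 1*0 = 3 + 0 = 3)
w(r) = 3*r
w(123)/2847 = (3*123)/2847 = 369*(1/2847) = 123/949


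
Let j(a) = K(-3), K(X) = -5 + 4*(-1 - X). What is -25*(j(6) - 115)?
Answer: 2800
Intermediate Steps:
K(X) = -9 - 4*X (K(X) = -5 + (-4 - 4*X) = -9 - 4*X)
j(a) = 3 (j(a) = -9 - 4*(-3) = -9 + 12 = 3)
-25*(j(6) - 115) = -25*(3 - 115) = -25*(-112) = 2800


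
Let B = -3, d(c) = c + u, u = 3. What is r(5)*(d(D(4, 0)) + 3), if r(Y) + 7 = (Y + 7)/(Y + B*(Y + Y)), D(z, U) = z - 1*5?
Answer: -187/5 ≈ -37.400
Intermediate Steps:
D(z, U) = -5 + z (D(z, U) = z - 5 = -5 + z)
d(c) = 3 + c (d(c) = c + 3 = 3 + c)
r(Y) = -7 - (7 + Y)/(5*Y) (r(Y) = -7 + (Y + 7)/(Y - 3*(Y + Y)) = -7 + (7 + Y)/(Y - 6*Y) = -7 + (7 + Y)/((-5*Y)) = -7 + (7 + Y)*(-1/(5*Y)) = -7 - (7 + Y)/(5*Y))
r(5)*(d(D(4, 0)) + 3) = ((1/5)*(-7 - 36*5)/5)*((3 + (-5 + 4)) + 3) = ((1/5)*(1/5)*(-7 - 180))*((3 - 1) + 3) = ((1/5)*(1/5)*(-187))*(2 + 3) = -187/25*5 = -187/5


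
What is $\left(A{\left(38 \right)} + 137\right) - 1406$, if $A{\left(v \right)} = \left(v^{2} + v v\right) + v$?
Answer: $1657$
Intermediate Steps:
$A{\left(v \right)} = v + 2 v^{2}$ ($A{\left(v \right)} = \left(v^{2} + v^{2}\right) + v = 2 v^{2} + v = v + 2 v^{2}$)
$\left(A{\left(38 \right)} + 137\right) - 1406 = \left(38 \left(1 + 2 \cdot 38\right) + 137\right) - 1406 = \left(38 \left(1 + 76\right) + 137\right) - 1406 = \left(38 \cdot 77 + 137\right) - 1406 = \left(2926 + 137\right) - 1406 = 3063 - 1406 = 1657$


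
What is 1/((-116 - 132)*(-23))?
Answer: 1/5704 ≈ 0.00017532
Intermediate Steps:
1/((-116 - 132)*(-23)) = 1/(-248*(-23)) = 1/5704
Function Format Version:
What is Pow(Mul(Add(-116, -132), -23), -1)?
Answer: Rational(1, 5704) ≈ 0.00017532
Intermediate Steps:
Pow(Mul(Add(-116, -132), -23), -1) = Pow(Mul(-248, -23), -1) = Pow(5704, -1) = Rational(1, 5704)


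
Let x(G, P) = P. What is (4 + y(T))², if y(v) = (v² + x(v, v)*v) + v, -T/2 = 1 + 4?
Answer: 37636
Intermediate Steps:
T = -10 (T = -2*(1 + 4) = -2*5 = -10)
y(v) = v + 2*v² (y(v) = (v² + v*v) + v = (v² + v²) + v = 2*v² + v = v + 2*v²)
(4 + y(T))² = (4 - 10*(1 + 2*(-10)))² = (4 - 10*(1 - 20))² = (4 - 10*(-19))² = (4 + 190)² = 194² = 37636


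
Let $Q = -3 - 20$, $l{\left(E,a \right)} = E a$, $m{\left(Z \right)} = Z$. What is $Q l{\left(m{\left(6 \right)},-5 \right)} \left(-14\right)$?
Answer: $-9660$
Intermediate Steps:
$Q = -23$
$Q l{\left(m{\left(6 \right)},-5 \right)} \left(-14\right) = - 23 \cdot 6 \left(-5\right) \left(-14\right) = \left(-23\right) \left(-30\right) \left(-14\right) = 690 \left(-14\right) = -9660$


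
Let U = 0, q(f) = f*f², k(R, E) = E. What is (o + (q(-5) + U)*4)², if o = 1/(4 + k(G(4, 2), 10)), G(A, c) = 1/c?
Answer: 48986001/196 ≈ 2.4993e+5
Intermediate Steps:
q(f) = f³
o = 1/14 (o = 1/(4 + 10) = 1/14 ≈ 0.071429)
(o + (q(-5) + U)*4)² = (1/14 + ((-5)³ + 0)*4)² = (1/14 + (-125 + 0)*4)² = (1/14 - 125*4)² = (1/14 - 500)² = (-6999/14)² = 48986001/196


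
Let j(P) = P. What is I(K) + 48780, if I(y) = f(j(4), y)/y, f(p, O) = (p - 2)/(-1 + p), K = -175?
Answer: 25609498/525 ≈ 48780.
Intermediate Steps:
f(p, O) = (-2 + p)/(-1 + p)
I(y) = 2/(3*y) (I(y) = ((-2 + 4)/(-1 + 4))/y = (2/3)/y = ((⅓)*2)/y = 2/(3*y))
I(K) + 48780 = (⅔)/(-175) + 48780 = (⅔)*(-1/175) + 48780 = -2/525 + 48780 = 25609498/525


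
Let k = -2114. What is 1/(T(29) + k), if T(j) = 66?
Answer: -1/2048 ≈ -0.00048828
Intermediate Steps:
1/(T(29) + k) = 1/(66 - 2114) = 1/(-2048) = -1/2048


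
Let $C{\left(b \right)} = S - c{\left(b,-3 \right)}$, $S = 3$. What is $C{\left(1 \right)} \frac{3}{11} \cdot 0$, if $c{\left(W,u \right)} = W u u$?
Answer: $0$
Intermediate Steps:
$c{\left(W,u \right)} = W u^{2}$
$C{\left(b \right)} = 3 - 9 b$ ($C{\left(b \right)} = 3 - b \left(-3\right)^{2} = 3 - b 9 = 3 - 9 b$)
$C{\left(1 \right)} \frac{3}{11} \cdot 0 = \left(3 - 9\right) \frac{3}{11} \cdot 0 = \left(3 - 9\right) 3 \cdot \frac{1}{11} \cdot 0 = \left(-6\right) \frac{3}{11} \cdot 0 = \left(- \frac{18}{11}\right) 0 = 0$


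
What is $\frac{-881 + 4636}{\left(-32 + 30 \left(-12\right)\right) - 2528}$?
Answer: $- \frac{751}{584} \approx -1.286$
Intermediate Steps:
$\frac{-881 + 4636}{\left(-32 + 30 \left(-12\right)\right) - 2528} = \frac{3755}{\left(-32 - 360\right) - 2528} = \frac{3755}{-392 - 2528} = \frac{3755}{-2920} = 3755 \left(- \frac{1}{2920}\right) = - \frac{751}{584}$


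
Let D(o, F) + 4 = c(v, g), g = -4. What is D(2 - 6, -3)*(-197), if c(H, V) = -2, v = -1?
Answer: 1182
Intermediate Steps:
D(o, F) = -6 (D(o, F) = -4 - 2 = -6)
D(2 - 6, -3)*(-197) = -6*(-197) = 1182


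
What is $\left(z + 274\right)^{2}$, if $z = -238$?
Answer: $1296$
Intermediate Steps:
$\left(z + 274\right)^{2} = \left(-238 + 274\right)^{2} = 36^{2} = 1296$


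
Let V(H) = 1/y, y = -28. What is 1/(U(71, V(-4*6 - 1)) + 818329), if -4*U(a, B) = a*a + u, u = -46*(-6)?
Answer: 4/3267999 ≈ 1.2240e-6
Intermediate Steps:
u = 276
V(H) = -1/28 (V(H) = 1/(-28) = -1/28)
U(a, B) = -69 - a²/4 (U(a, B) = -(a*a + 276)/4 = -(a² + 276)/4 = -(276 + a²)/4 = -69 - a²/4)
1/(U(71, V(-4*6 - 1)) + 818329) = 1/((-69 - ¼*71²) + 818329) = 1/((-69 - ¼*5041) + 818329) = 1/((-69 - 5041/4) + 818329) = 1/(-5317/4 + 818329) = 1/(3267999/4) = 4/3267999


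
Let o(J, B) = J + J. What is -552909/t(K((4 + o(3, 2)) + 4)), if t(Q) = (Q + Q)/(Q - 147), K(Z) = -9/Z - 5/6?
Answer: -861985131/31 ≈ -2.7806e+7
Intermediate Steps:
o(J, B) = 2*J
K(Z) = -5/6 - 9/Z (K(Z) = -9/Z - 5*1/6 = -9/Z - 5/6 = -5/6 - 9/Z)
t(Q) = 2*Q/(-147 + Q) (t(Q) = (2*Q)/(-147 + Q) = 2*Q/(-147 + Q))
-552909/t(K((4 + o(3, 2)) + 4)) = -552909*(-147 + (-5/6 - 9/((4 + 2*3) + 4)))/(2*(-5/6 - 9/((4 + 2*3) + 4))) = -552909*(-147 + (-5/6 - 9/((4 + 6) + 4)))/(2*(-5/6 - 9/((4 + 6) + 4))) = -552909*(-147 + (-5/6 - 9/(10 + 4)))/(2*(-5/6 - 9/(10 + 4))) = -552909*(-147 + (-5/6 - 9/14))/(2*(-5/6 - 9/14)) = -552909/(2*(-31/21)/(-147 - 31/21)) = -552909/(2*(-31/21)/(-3118/21)) = -552909/(2*(-31/21)*(-21/3118)) = -552909/31/1559 = -552909*1559/31 = -861985131/31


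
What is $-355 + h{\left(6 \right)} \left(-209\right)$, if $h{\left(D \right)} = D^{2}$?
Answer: $-7879$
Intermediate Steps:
$-355 + h{\left(6 \right)} \left(-209\right) = -355 + 6^{2} \left(-209\right) = -355 + 36 \left(-209\right) = -355 - 7524 = -7879$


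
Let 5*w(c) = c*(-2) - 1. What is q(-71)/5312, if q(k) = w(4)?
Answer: -9/26560 ≈ -0.00033886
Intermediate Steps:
w(c) = -⅕ - 2*c/5 (w(c) = (c*(-2) - 1)/5 = (-2*c - 1)/5 = (-1 - 2*c)/5 = -⅕ - 2*c/5)
q(k) = -9/5 (q(k) = -⅕ - ⅖*4 = -⅕ - 8/5 = -9/5)
q(-71)/5312 = -9/5/5312 = -9/5*1/5312 = -9/26560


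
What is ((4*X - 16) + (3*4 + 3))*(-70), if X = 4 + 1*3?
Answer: -1890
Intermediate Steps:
X = 7 (X = 4 + 3 = 7)
((4*X - 16) + (3*4 + 3))*(-70) = ((4*7 - 16) + (3*4 + 3))*(-70) = ((28 - 16) + (12 + 3))*(-70) = (12 + 15)*(-70) = 27*(-70) = -1890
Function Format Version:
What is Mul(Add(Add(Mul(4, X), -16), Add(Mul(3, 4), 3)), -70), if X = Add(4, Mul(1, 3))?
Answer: -1890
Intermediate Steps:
X = 7 (X = Add(4, 3) = 7)
Mul(Add(Add(Mul(4, X), -16), Add(Mul(3, 4), 3)), -70) = Mul(Add(Add(Mul(4, 7), -16), Add(Mul(3, 4), 3)), -70) = Mul(Add(Add(28, -16), Add(12, 3)), -70) = Mul(Add(12, 15), -70) = Mul(27, -70) = -1890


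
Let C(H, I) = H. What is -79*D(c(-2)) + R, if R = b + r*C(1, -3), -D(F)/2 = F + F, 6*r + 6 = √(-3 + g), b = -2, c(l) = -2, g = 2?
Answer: -635 + I/6 ≈ -635.0 + 0.16667*I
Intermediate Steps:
r = -1 + I/6 (r = -1 + √(-3 + 2)/6 = -1 + √(-1)/6 = -1 + I/6 ≈ -1.0 + 0.16667*I)
D(F) = -4*F (D(F) = -2*(F + F) = -4*F)
R = -3 + I/6 (R = -2 + (-1 + I/6)*1 = -2 + (-1 + I/6) = -3 + I/6 ≈ -3.0 + 0.16667*I)
-79*D(c(-2)) + R = -(-316)*(-2) + (-3 + I/6) = -79*8 + (-3 + I/6) = -632 + (-3 + I/6) = -635 + I/6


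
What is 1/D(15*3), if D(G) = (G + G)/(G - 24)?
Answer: 7/30 ≈ 0.23333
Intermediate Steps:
D(G) = 2*G/(-24 + G) (D(G) = (2*G)/(-24 + G) = 2*G/(-24 + G))
1/D(15*3) = 1/(2*(15*3)/(-24 + 15*3)) = 1/(2*45/(-24 + 45)) = 1/(2*45/21) = 1/(2*45*(1/21)) = 1/(30/7) = 7/30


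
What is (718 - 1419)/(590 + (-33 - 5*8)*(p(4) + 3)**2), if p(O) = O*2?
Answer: 701/8243 ≈ 0.085042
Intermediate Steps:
p(O) = 2*O
(718 - 1419)/(590 + (-33 - 5*8)*(p(4) + 3)**2) = (718 - 1419)/(590 + (-33 - 5*8)*(2*4 + 3)**2) = -701/(590 + (-33 - 40)*(8 + 3)**2) = -701/(590 - 73*11**2) = -701/(590 - 73*121) = -701/(590 - 8833) = -701/(-8243) = -701*(-1/8243) = 701/8243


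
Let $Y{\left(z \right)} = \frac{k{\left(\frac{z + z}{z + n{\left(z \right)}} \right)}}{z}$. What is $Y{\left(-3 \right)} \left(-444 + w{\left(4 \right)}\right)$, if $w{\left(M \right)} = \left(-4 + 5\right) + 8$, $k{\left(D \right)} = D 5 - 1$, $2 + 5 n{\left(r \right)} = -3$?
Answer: $\frac{1885}{2} \approx 942.5$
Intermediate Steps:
$n{\left(r \right)} = -1$ ($n{\left(r \right)} = - \frac{2}{5} + \frac{1}{5} \left(-3\right) = - \frac{2}{5} - \frac{3}{5} = -1$)
$k{\left(D \right)} = -1 + 5 D$ ($k{\left(D \right)} = 5 D - 1 = -1 + 5 D$)
$Y{\left(z \right)} = \frac{-1 + \frac{10 z}{-1 + z}}{z}$ ($Y{\left(z \right)} = \frac{-1 + 5 \frac{z + z}{z - 1}}{z} = \frac{-1 + 5 \frac{2 z}{-1 + z}}{z} = \frac{-1 + \frac{10 z}{-1 + z}}{z}$)
$w{\left(M \right)} = 9$ ($w{\left(M \right)} = 1 + 8 = 9$)
$Y{\left(-3 \right)} \left(-444 + w{\left(4 \right)}\right) = \frac{1 + 9 \left(-3\right)}{\left(-3\right) \left(-1 - 3\right)} \left(-444 + 9\right) = - \frac{1 - 27}{3 \left(-4\right)} \left(-435\right) = \left(- \frac{1}{3}\right) \left(- \frac{1}{4}\right) \left(-26\right) \left(-435\right) = \left(- \frac{13}{6}\right) \left(-435\right) = \frac{1885}{2}$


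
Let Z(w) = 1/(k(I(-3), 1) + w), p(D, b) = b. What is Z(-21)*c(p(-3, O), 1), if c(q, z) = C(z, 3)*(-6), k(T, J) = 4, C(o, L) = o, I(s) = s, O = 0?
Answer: 6/17 ≈ 0.35294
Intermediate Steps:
c(q, z) = -6*z (c(q, z) = z*(-6) = -6*z)
Z(w) = 1/(4 + w)
Z(-21)*c(p(-3, O), 1) = (-6*1)/(4 - 21) = -6/(-17) = -1/17*(-6) = 6/17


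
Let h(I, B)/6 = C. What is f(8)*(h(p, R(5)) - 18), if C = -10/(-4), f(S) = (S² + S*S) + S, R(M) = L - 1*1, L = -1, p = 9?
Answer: -408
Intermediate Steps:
R(M) = -2 (R(M) = -1 - 1*1 = -1 - 1 = -2)
f(S) = S + 2*S² (f(S) = (S² + S²) + S = 2*S² + S = S + 2*S²)
C = 5/2 (C = -10*(-¼) = 5/2 ≈ 2.5000)
h(I, B) = 15 (h(I, B) = 6*(5/2) = 15)
f(8)*(h(p, R(5)) - 18) = (8*(1 + 2*8))*(15 - 18) = (8*(1 + 16))*(-3) = (8*17)*(-3) = 136*(-3) = -408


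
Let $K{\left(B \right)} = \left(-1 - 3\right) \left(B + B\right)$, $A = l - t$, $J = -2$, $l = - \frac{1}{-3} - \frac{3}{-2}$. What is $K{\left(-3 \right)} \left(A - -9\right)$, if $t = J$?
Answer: $308$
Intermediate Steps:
$l = \frac{11}{6}$ ($l = \left(-1\right) \left(- \frac{1}{3}\right) - - \frac{3}{2} = \frac{1}{3} + \frac{3}{2} = \frac{11}{6} \approx 1.8333$)
$t = -2$
$A = \frac{23}{6}$ ($A = \frac{11}{6} - -2 = \frac{11}{6} + 2 = \frac{23}{6} \approx 3.8333$)
$K{\left(B \right)} = - 8 B$ ($K{\left(B \right)} = - 4 \cdot 2 B = - 8 B$)
$K{\left(-3 \right)} \left(A - -9\right) = \left(-8\right) \left(-3\right) \left(\frac{23}{6} - -9\right) = 24 \left(\frac{23}{6} + 9\right) = 24 \cdot \frac{77}{6} = 308$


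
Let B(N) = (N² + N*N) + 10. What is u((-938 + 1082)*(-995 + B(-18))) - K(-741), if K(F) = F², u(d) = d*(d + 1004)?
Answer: 2305695591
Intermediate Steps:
B(N) = 10 + 2*N² (B(N) = (N² + N²) + 10 = 2*N² + 10 = 10 + 2*N²)
u(d) = d*(1004 + d)
u((-938 + 1082)*(-995 + B(-18))) - K(-741) = ((-938 + 1082)*(-995 + (10 + 2*(-18)²)))*(1004 + (-938 + 1082)*(-995 + (10 + 2*(-18)²))) - 1*(-741)² = (144*(-995 + (10 + 2*324)))*(1004 + 144*(-995 + (10 + 2*324))) - 1*549081 = (144*(-995 + (10 + 648)))*(1004 + 144*(-995 + (10 + 648))) - 549081 = (144*(-995 + 658))*(1004 + 144*(-995 + 658)) - 549081 = (144*(-337))*(1004 + 144*(-337)) - 549081 = -48528*(1004 - 48528) - 549081 = -48528*(-47524) - 549081 = 2306244672 - 549081 = 2305695591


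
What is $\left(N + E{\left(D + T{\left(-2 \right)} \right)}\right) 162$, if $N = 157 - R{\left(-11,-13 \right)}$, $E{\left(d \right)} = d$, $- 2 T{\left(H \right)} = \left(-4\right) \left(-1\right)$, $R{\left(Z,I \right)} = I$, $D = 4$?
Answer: $27864$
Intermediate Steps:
$T{\left(H \right)} = -2$ ($T{\left(H \right)} = - \frac{\left(-4\right) \left(-1\right)}{2} = \left(- \frac{1}{2}\right) 4 = -2$)
$N = 170$ ($N = 157 - -13 = 157 + 13 = 170$)
$\left(N + E{\left(D + T{\left(-2 \right)} \right)}\right) 162 = \left(170 + \left(4 - 2\right)\right) 162 = \left(170 + 2\right) 162 = 172 \cdot 162 = 27864$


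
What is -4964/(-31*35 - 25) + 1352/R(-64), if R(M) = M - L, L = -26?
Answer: -328022/10545 ≈ -31.107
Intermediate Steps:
R(M) = 26 + M (R(M) = M - 1*(-26) = M + 26 = 26 + M)
-4964/(-31*35 - 25) + 1352/R(-64) = -4964/(-31*35 - 25) + 1352/(26 - 64) = -4964/(-1085 - 25) + 1352/(-38) = -4964/(-1110) + 1352*(-1/38) = -4964*(-1/1110) - 676/19 = 2482/555 - 676/19 = -328022/10545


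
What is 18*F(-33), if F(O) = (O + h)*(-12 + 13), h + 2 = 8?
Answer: -486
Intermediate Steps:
h = 6 (h = -2 + 8 = 6)
F(O) = 6 + O (F(O) = (O + 6)*(-12 + 13) = (6 + O)*1 = 6 + O)
18*F(-33) = 18*(6 - 33) = 18*(-27) = -486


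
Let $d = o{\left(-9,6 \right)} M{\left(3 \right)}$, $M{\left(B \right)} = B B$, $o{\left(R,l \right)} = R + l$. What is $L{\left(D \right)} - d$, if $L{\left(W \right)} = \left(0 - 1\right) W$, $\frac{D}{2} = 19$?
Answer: $-11$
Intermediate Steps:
$D = 38$ ($D = 2 \cdot 19 = 38$)
$L{\left(W \right)} = - W$
$M{\left(B \right)} = B^{2}$
$d = -27$ ($d = \left(-9 + 6\right) 3^{2} = \left(-3\right) 9 = -27$)
$L{\left(D \right)} - d = \left(-1\right) 38 - -27 = -38 + 27 = -11$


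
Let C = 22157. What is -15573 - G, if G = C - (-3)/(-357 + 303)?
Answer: -679139/18 ≈ -37730.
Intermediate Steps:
G = 398825/18 (G = 22157 - (-3)/(-357 + 303) = 22157 - (-3)/(-54) = 22157 - (-1)*(-3)/54 = 22157 - 1*1/18 = 22157 - 1/18 = 398825/18 ≈ 22157.)
-15573 - G = -15573 - 1*398825/18 = -15573 - 398825/18 = -679139/18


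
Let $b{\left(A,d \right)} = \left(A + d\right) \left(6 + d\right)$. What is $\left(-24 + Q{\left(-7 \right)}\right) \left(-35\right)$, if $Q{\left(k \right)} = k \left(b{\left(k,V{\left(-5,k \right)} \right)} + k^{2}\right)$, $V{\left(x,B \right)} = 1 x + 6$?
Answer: $2555$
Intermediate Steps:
$V{\left(x,B \right)} = 6 + x$ ($V{\left(x,B \right)} = x + 6 = 6 + x$)
$b{\left(A,d \right)} = \left(6 + d\right) \left(A + d\right)$
$Q{\left(k \right)} = k \left(7 + k^{2} + 7 k\right)$ ($Q{\left(k \right)} = k \left(\left(\left(6 - 5\right)^{2} + 6 k + 6 \left(6 - 5\right) + k \left(6 - 5\right)\right) + k^{2}\right) = k \left(\left(1^{2} + 6 k + 6 \cdot 1 + k 1\right) + k^{2}\right) = k \left(\left(1 + 6 k + 6 + k\right) + k^{2}\right) = k \left(\left(7 + 7 k\right) + k^{2}\right) = k \left(7 + k^{2} + 7 k\right)$)
$\left(-24 + Q{\left(-7 \right)}\right) \left(-35\right) = \left(-24 - 7 \left(7 + \left(-7\right)^{2} + 7 \left(-7\right)\right)\right) \left(-35\right) = \left(-24 - 7 \left(7 + 49 - 49\right)\right) \left(-35\right) = \left(-24 - 49\right) \left(-35\right) = \left(-73\right) \left(-35\right) = 2555$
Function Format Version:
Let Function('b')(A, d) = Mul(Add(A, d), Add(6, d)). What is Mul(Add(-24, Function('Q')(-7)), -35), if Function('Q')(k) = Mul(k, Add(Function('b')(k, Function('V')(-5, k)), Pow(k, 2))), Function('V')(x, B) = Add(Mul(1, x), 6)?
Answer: 2555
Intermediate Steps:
Function('V')(x, B) = Add(6, x) (Function('V')(x, B) = Add(x, 6) = Add(6, x))
Function('b')(A, d) = Mul(Add(6, d), Add(A, d))
Function('Q')(k) = Mul(k, Add(7, Pow(k, 2), Mul(7, k))) (Function('Q')(k) = Mul(k, Add(Add(Pow(Add(6, -5), 2), Mul(6, k), Mul(6, Add(6, -5)), Mul(k, Add(6, -5))), Pow(k, 2))) = Mul(k, Add(Add(Pow(1, 2), Mul(6, k), Mul(6, 1), Mul(k, 1)), Pow(k, 2))) = Mul(k, Add(Add(1, Mul(6, k), 6, k), Pow(k, 2))) = Mul(k, Add(Add(7, Mul(7, k)), Pow(k, 2))) = Mul(k, Add(7, Pow(k, 2), Mul(7, k))))
Mul(Add(-24, Function('Q')(-7)), -35) = Mul(Add(-24, Mul(-7, Add(7, Pow(-7, 2), Mul(7, -7)))), -35) = Mul(Add(-24, Mul(-7, Add(7, 49, -49))), -35) = Mul(Add(-24, Mul(-7, 7)), -35) = Mul(Add(-24, -49), -35) = Mul(-73, -35) = 2555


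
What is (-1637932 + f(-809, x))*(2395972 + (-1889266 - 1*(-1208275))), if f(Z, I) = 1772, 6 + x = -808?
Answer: -2805983312960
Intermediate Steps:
x = -814 (x = -6 - 808 = -814)
(-1637932 + f(-809, x))*(2395972 + (-1889266 - 1*(-1208275))) = (-1637932 + 1772)*(2395972 + (-1889266 - 1*(-1208275))) = -1636160*(2395972 + (-1889266 + 1208275)) = -1636160*(2395972 - 680991) = -1636160*1714981 = -2805983312960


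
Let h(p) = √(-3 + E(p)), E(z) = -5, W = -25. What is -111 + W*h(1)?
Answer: -111 - 50*I*√2 ≈ -111.0 - 70.711*I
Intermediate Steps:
h(p) = 2*I*√2 (h(p) = √(-3 - 5) = √(-8) = 2*I*√2)
-111 + W*h(1) = -111 - 50*I*√2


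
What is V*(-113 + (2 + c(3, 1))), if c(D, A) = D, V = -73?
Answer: 7884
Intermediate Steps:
V*(-113 + (2 + c(3, 1))) = -73*(-113 + (2 + 3)) = -73*(-113 + 5) = -73*(-108) = 7884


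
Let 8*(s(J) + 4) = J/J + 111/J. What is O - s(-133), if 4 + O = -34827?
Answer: -18527975/532 ≈ -34827.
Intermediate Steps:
O = -34831 (O = -4 - 34827 = -34831)
s(J) = -31/8 + 111/(8*J) (s(J) = -4 + (J/J + 111/J)/8 = -4 + (1 + 111/J)/8 = -4 + (1/8 + 111/(8*J)) = -31/8 + 111/(8*J))
O - s(-133) = -34831 - (111 - 31*(-133))/(8*(-133)) = -34831 - (-1)*(111 + 4123)/(8*133) = -34831 - (-1)*4234/(8*133) = -34831 - 1*(-2117/532) = -34831 + 2117/532 = -18527975/532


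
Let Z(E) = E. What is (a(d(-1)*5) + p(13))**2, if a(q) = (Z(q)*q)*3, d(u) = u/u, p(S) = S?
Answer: 7744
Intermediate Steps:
d(u) = 1
a(q) = 3*q**2 (a(q) = (q*q)*3 = q**2*3 = 3*q**2)
(a(d(-1)*5) + p(13))**2 = (3*(1*5)**2 + 13)**2 = (3*5**2 + 13)**2 = (3*25 + 13)**2 = (75 + 13)**2 = 88**2 = 7744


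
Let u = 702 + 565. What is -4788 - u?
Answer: -6055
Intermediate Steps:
u = 1267
-4788 - u = -4788 - 1*1267 = -4788 - 1267 = -6055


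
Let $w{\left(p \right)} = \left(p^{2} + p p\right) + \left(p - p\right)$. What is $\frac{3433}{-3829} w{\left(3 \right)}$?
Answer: $- \frac{61794}{3829} \approx -16.138$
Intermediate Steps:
$w{\left(p \right)} = 2 p^{2}$ ($w{\left(p \right)} = \left(p^{2} + p^{2}\right) + 0 = 2 p^{2} + 0 = 2 p^{2}$)
$\frac{3433}{-3829} w{\left(3 \right)} = \frac{3433}{-3829} \cdot 2 \cdot 3^{2} = 3433 \left(- \frac{1}{3829}\right) 2 \cdot 9 = \left(- \frac{3433}{3829}\right) 18 = - \frac{61794}{3829}$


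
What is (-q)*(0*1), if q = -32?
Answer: 0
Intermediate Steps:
(-q)*(0*1) = (-1*(-32))*(0*1) = 32*0 = 0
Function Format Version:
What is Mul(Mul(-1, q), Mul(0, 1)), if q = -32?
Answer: 0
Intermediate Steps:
Mul(Mul(-1, q), Mul(0, 1)) = Mul(Mul(-1, -32), Mul(0, 1)) = Mul(32, 0) = 0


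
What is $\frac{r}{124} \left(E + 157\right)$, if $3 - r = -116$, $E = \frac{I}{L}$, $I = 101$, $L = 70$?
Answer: $\frac{188547}{1240} \approx 152.05$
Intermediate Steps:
$E = \frac{101}{70} \approx 1.4429$
$r = 119$ ($r = 3 - -116 = 3 + 116 = 119$)
$\frac{r}{124} \left(E + 157\right) = \frac{119}{124} \left(\frac{101}{70} + 157\right) = 119 \cdot \frac{1}{124} \cdot \frac{11091}{70} = \frac{119}{124} \cdot \frac{11091}{70} = \frac{188547}{1240}$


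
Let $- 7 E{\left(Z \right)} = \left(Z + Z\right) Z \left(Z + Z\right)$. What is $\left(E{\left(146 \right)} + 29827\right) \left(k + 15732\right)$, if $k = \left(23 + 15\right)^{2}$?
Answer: $- \frac{210230031880}{7} \approx -3.0033 \cdot 10^{10}$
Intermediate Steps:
$E{\left(Z \right)} = - \frac{4 Z^{3}}{7}$ ($E{\left(Z \right)} = - \frac{\left(Z + Z\right) Z \left(Z + Z\right)}{7} = - \frac{2 Z Z 2 Z}{7} = - \frac{2 Z^{2} \cdot 2 Z}{7} = - \frac{4 Z^{3}}{7}$)
$k = 1444$ ($k = 38^{2} = 1444$)
$\left(E{\left(146 \right)} + 29827\right) \left(k + 15732\right) = \left(- \frac{4 \cdot 146^{3}}{7} + 29827\right) \left(1444 + 15732\right) = \left(\left(- \frac{4}{7}\right) 3112136 + 29827\right) 17176 = \left(- \frac{12448544}{7} + 29827\right) 17176 = \left(- \frac{12239755}{7}\right) 17176 = - \frac{210230031880}{7}$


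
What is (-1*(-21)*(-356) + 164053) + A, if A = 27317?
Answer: 183894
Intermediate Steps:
(-1*(-21)*(-356) + 164053) + A = (-1*(-21)*(-356) + 164053) + 27317 = (21*(-356) + 164053) + 27317 = (-7476 + 164053) + 27317 = 156577 + 27317 = 183894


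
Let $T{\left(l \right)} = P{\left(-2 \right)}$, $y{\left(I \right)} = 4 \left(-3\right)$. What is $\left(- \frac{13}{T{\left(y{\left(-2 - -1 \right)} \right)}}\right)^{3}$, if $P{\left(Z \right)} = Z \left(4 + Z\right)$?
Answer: $\frac{2197}{64} \approx 34.328$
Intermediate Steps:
$y{\left(I \right)} = -12$
$T{\left(l \right)} = -4$ ($T{\left(l \right)} = - 2 \left(4 - 2\right) = \left(-2\right) 2 = -4$)
$\left(- \frac{13}{T{\left(y{\left(-2 - -1 \right)} \right)}}\right)^{3} = \left(- \frac{13}{-4}\right)^{3} = \left(\left(-13\right) \left(- \frac{1}{4}\right)\right)^{3} = \left(\frac{13}{4}\right)^{3} = \frac{2197}{64}$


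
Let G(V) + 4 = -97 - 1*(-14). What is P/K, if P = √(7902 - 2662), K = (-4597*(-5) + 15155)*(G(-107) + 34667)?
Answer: √1310/659440600 ≈ 5.4886e-8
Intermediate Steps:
G(V) = -87 (G(V) = -4 + (-97 - 1*(-14)) = -4 + (-97 + 14) = -4 - 83 = -87)
K = 1318881200 (K = (-4597*(-5) + 15155)*(-87 + 34667) = (22985 + 15155)*34580 = 38140*34580 = 1318881200)
P = 2*√1310 (P = √5240 = 2*√1310 ≈ 72.388)
P/K = (2*√1310)/1318881200 = (2*√1310)*(1/1318881200) = √1310/659440600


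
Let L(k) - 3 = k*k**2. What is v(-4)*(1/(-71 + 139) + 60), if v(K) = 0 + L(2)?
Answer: 44891/68 ≈ 660.16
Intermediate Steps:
L(k) = 3 + k**3 (L(k) = 3 + k*k**2 = 3 + k**3)
v(K) = 11 (v(K) = 0 + (3 + 2**3) = 0 + (3 + 8) = 0 + 11 = 11)
v(-4)*(1/(-71 + 139) + 60) = 11*(1/(-71 + 139) + 60) = 11*(1/68 + 60) = 11*(4081/68) = 44891/68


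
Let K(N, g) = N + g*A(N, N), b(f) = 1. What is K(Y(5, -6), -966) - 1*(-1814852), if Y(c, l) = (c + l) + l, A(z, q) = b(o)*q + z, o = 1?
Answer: 1828369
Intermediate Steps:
A(z, q) = q + z (A(z, q) = 1*q + z = q + z)
Y(c, l) = c + 2*l
K(N, g) = N + 2*N*g (K(N, g) = N + g*(N + N) = N + g*(2*N) = N + 2*N*g)
K(Y(5, -6), -966) - 1*(-1814852) = (5 + 2*(-6))*(1 + 2*(-966)) - 1*(-1814852) = (5 - 12)*(1 - 1932) + 1814852 = -7*(-1931) + 1814852 = 13517 + 1814852 = 1828369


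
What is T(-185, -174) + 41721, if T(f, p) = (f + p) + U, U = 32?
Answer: 41394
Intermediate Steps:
T(f, p) = 32 + f + p (T(f, p) = (f + p) + 32 = 32 + f + p)
T(-185, -174) + 41721 = (32 - 185 - 174) + 41721 = -327 + 41721 = 41394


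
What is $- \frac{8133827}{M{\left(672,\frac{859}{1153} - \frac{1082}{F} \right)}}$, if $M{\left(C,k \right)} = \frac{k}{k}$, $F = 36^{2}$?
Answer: $-8133827$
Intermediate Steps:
$F = 1296$
$M{\left(C,k \right)} = 1$
$- \frac{8133827}{M{\left(672,\frac{859}{1153} - \frac{1082}{F} \right)}} = - \frac{8133827}{1} = \left(-8133827\right) 1 = -8133827$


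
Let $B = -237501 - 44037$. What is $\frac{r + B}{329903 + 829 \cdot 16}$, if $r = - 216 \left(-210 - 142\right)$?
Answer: $- \frac{68502}{114389} \approx -0.59885$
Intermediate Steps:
$r = 76032$ ($r = \left(-216\right) \left(-352\right) = 76032$)
$B = -281538$ ($B = -237501 - 44037 = -281538$)
$\frac{r + B}{329903 + 829 \cdot 16} = \frac{76032 - 281538}{329903 + 829 \cdot 16} = - \frac{205506}{329903 + 13264} = - \frac{205506}{343167} = \left(-205506\right) \frac{1}{343167} = - \frac{68502}{114389}$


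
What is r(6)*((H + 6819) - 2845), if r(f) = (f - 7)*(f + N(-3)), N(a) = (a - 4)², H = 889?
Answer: -267465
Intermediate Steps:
N(a) = (-4 + a)²
r(f) = (-7 + f)*(49 + f) (r(f) = (f - 7)*(f + (-4 - 3)²) = (-7 + f)*(f + (-7)²) = (-7 + f)*(f + 49) = (-7 + f)*(49 + f))
r(6)*((H + 6819) - 2845) = (-343 + 6² + 42*6)*((889 + 6819) - 2845) = (-343 + 36 + 252)*(7708 - 2845) = -55*4863 = -267465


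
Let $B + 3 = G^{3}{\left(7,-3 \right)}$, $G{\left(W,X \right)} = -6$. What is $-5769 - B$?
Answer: $-5550$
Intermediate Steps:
$B = -219$ ($B = -3 + \left(-6\right)^{3} = -3 - 216 = -219$)
$-5769 - B = -5769 - -219 = -5769 + 219 = -5550$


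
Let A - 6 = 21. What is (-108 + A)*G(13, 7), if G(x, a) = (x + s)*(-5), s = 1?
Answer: 5670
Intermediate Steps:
G(x, a) = -5 - 5*x (G(x, a) = (x + 1)*(-5) = (1 + x)*(-5) = -5 - 5*x)
A = 27 (A = 6 + 21 = 27)
(-108 + A)*G(13, 7) = (-108 + 27)*(-5 - 5*13) = -81*(-5 - 65) = -81*(-70) = 5670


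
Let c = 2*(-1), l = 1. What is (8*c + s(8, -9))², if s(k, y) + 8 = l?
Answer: 529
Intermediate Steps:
s(k, y) = -7 (s(k, y) = -8 + 1 = -7)
c = -2
(8*c + s(8, -9))² = (8*(-2) - 7)² = (-16 - 7)² = (-23)² = 529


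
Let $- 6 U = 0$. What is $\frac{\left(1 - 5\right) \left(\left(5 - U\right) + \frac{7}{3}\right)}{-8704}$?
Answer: $\frac{11}{3264} \approx 0.0033701$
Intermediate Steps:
$U = 0$ ($U = \left(- \frac{1}{6}\right) 0 = 0$)
$\frac{\left(1 - 5\right) \left(\left(5 - U\right) + \frac{7}{3}\right)}{-8704} = \frac{\left(1 - 5\right) \left(\left(5 - 0\right) + \frac{7}{3}\right)}{-8704} = - 4 \left(\left(5 + 0\right) + 7 \cdot \frac{1}{3}\right) \left(- \frac{1}{8704}\right) = - 4 \left(5 + \frac{7}{3}\right) \left(- \frac{1}{8704}\right) = \left(-4\right) \frac{22}{3} \left(- \frac{1}{8704}\right) = \left(- \frac{88}{3}\right) \left(- \frac{1}{8704}\right) = \frac{11}{3264}$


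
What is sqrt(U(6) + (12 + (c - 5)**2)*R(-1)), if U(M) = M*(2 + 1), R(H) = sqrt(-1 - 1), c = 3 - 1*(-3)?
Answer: sqrt(18 + 13*I*sqrt(2)) ≈ 4.676 + 1.9659*I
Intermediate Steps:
c = 6 (c = 3 + 3 = 6)
R(H) = I*sqrt(2) (R(H) = sqrt(-2) = I*sqrt(2))
U(M) = 3*M (U(M) = M*3 = 3*M)
sqrt(U(6) + (12 + (c - 5)**2)*R(-1)) = sqrt(3*6 + (12 + (6 - 5)**2)*(I*sqrt(2))) = sqrt(18 + (12 + 1**2)*(I*sqrt(2))) = sqrt(18 + (12 + 1)*(I*sqrt(2))) = sqrt(18 + 13*(I*sqrt(2))) = sqrt(18 + 13*I*sqrt(2))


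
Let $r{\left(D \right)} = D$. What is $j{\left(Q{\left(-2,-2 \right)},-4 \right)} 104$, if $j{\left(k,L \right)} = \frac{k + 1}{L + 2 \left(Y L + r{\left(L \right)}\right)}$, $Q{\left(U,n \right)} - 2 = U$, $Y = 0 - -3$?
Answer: $- \frac{26}{9} \approx -2.8889$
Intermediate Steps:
$Y = 3$ ($Y = 0 + 3 = 3$)
$Q{\left(U,n \right)} = 2 + U$
$j{\left(k,L \right)} = \frac{1 + k}{9 L}$ ($j{\left(k,L \right)} = \frac{k + 1}{L + 2 \left(3 L + L\right)} = \frac{1 + k}{L + 2 \cdot 4 L} = \frac{1 + k}{L + 8 L} = \frac{1 + k}{9 L}$)
$j{\left(Q{\left(-2,-2 \right)},-4 \right)} 104 = \frac{1 + \left(2 - 2\right)}{9 \left(-4\right)} 104 = \frac{1}{9} \left(- \frac{1}{4}\right) \left(1 + 0\right) 104 = \frac{1}{9} \left(- \frac{1}{4}\right) 1 \cdot 104 = \left(- \frac{1}{36}\right) 104 = - \frac{26}{9}$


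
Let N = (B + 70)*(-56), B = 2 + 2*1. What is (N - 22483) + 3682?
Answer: -22945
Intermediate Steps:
B = 4 (B = 2 + 2 = 4)
N = -4144 (N = (4 + 70)*(-56) = 74*(-56) = -4144)
(N - 22483) + 3682 = (-4144 - 22483) + 3682 = -26627 + 3682 = -22945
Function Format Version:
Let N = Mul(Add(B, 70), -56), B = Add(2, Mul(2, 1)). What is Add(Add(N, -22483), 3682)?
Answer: -22945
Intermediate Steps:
B = 4 (B = Add(2, 2) = 4)
N = -4144 (N = Mul(Add(4, 70), -56) = Mul(74, -56) = -4144)
Add(Add(N, -22483), 3682) = Add(Add(-4144, -22483), 3682) = Add(-26627, 3682) = -22945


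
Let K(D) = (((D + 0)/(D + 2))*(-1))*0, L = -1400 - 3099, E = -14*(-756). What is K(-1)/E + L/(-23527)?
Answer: 4499/23527 ≈ 0.19123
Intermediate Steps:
E = 10584
L = -4499
K(D) = 0 (K(D) = ((D/(2 + D))*(-1))*0 = -D/(2 + D)*0 = 0)
K(-1)/E + L/(-23527) = 0/10584 - 4499/(-23527) = 0*(1/10584) - 4499*(-1/23527) = 0 + 4499/23527 = 4499/23527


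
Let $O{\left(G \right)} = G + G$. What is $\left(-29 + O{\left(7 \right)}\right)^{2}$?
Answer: $225$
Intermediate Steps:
$O{\left(G \right)} = 2 G$
$\left(-29 + O{\left(7 \right)}\right)^{2} = \left(-29 + 2 \cdot 7\right)^{2} = \left(-29 + 14\right)^{2} = \left(-15\right)^{2} = 225$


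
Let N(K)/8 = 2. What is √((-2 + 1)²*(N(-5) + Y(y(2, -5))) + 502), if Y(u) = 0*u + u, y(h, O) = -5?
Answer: 3*√57 ≈ 22.650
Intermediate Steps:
Y(u) = u (Y(u) = 0 + u = u)
N(K) = 16 (N(K) = 8*2 = 16)
√((-2 + 1)²*(N(-5) + Y(y(2, -5))) + 502) = √((-2 + 1)²*(16 - 5) + 502) = √((-1)²*11 + 502) = √(1*11 + 502) = √(11 + 502) = √513 = 3*√57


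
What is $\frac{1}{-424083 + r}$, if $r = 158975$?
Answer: $- \frac{1}{265108} \approx -3.772 \cdot 10^{-6}$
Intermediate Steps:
$\frac{1}{-424083 + r} = \frac{1}{-424083 + 158975} = \frac{1}{-265108} = - \frac{1}{265108}$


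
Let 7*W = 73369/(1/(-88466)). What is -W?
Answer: 927237422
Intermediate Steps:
W = -927237422 (W = (73369/(1/(-88466)))/7 = (73369/(-1/88466))/7 = (73369*(-88466))/7 = (⅐)*(-6490661954) = -927237422)
-W = -1*(-927237422) = 927237422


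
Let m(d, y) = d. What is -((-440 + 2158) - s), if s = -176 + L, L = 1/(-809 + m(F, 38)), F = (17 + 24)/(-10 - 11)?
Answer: -32254841/17030 ≈ -1894.0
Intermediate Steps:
F = -41/21 (F = 41/(-21) = 41*(-1/21) = -41/21 ≈ -1.9524)
L = -21/17030 (L = 1/(-809 - 41/21) = 1/(-17030/21) = -21/17030 ≈ -0.0012331)
s = -2997301/17030 (s = -176 - 21/17030 = -2997301/17030 ≈ -176.00)
-((-440 + 2158) - s) = -((-440 + 2158) - 1*(-2997301/17030)) = -(1718 + 2997301/17030) = -1*32254841/17030 = -32254841/17030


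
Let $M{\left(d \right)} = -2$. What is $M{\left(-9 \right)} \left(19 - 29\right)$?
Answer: $20$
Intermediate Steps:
$M{\left(-9 \right)} \left(19 - 29\right) = - 2 \left(19 - 29\right) = \left(-2\right) \left(-10\right) = 20$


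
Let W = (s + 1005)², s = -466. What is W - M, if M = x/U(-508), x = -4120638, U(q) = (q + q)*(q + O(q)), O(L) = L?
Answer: 149948083007/516128 ≈ 2.9053e+5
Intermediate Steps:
U(q) = 4*q² (U(q) = (q + q)*(q + q) = (2*q)*(2*q) = 4*q²)
W = 290521 (W = (-466 + 1005)² = 539² = 290521)
M = -2060319/516128 (M = -4120638/(4*(-508)²) = -4120638/(4*258064) = -4120638/1032256 = -4120638*1/1032256 = -2060319/516128 ≈ -3.9919)
W - M = 290521 - 1*(-2060319/516128) = 290521 + 2060319/516128 = 149948083007/516128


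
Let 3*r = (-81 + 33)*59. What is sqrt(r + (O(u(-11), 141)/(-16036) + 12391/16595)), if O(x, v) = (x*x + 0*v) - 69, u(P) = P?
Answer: 2*I*sqrt(1043749966222992070)/66529355 ≈ 30.712*I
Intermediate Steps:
r = -944 (r = ((-81 + 33)*59)/3 = (-48*59)/3 = (1/3)*(-2832) = -944)
O(x, v) = -69 + x**2 (O(x, v) = (x**2 + 0) - 69 = x**2 - 69 = -69 + x**2)
sqrt(r + (O(u(-11), 141)/(-16036) + 12391/16595)) = sqrt(-944 + ((-69 + (-11)**2)/(-16036) + 12391/16595)) = sqrt(-944 + ((-69 + 121)*(-1/16036) + 12391*(1/16595))) = sqrt(-944 + (52*(-1/16036) + 12391/16595)) = sqrt(-944 + (-13/4009 + 12391/16595)) = sqrt(-944 + 49459784/66529355) = sqrt(-62754251336/66529355) = 2*I*sqrt(1043749966222992070)/66529355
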